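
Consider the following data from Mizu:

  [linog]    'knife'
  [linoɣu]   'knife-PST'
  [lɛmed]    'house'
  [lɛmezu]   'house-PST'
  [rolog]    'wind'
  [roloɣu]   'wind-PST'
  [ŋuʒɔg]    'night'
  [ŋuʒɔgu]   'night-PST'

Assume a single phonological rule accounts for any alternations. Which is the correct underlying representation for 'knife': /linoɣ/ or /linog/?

In [linog] and [linoɣu] the final segment of 'knife' alternates: [g] ~ [ɣ].
The stem 'night' ([ŋuʒɔg], [ŋuʒɔgu]) shows [g] unchanged in both environments, so [g] cannot be basic with [ɣ] derived before the PST suffix.
So /ɣ/ is underlying, and a rule of word-final hardening — voiced fricatives become stops word-finally — gives [g].

/linoɣ/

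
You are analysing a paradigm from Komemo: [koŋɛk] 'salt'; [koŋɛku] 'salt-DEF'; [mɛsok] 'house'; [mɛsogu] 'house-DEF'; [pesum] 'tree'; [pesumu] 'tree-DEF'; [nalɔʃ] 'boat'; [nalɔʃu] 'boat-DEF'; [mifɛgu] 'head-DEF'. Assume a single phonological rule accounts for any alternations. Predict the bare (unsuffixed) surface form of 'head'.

[mifɛk]

'house' shows [k] ~ [g] at the end of the stem ([mɛsok] vs [mɛsogu]).
The stem 'salt' ([koŋɛk], [koŋɛku]) shows [k] unchanged in both environments, so [k] cannot be basic with [g] derived before the DEF suffix.
Therefore /g/ is basic and [k] is derived by word-final obstruent devoicing (voiced obstruents become voiceless word-finally).
The one attested form of 'head', [mifɛgu], shows underlying /mifɛg/. Applying the same rule word-finally gives [mifɛk].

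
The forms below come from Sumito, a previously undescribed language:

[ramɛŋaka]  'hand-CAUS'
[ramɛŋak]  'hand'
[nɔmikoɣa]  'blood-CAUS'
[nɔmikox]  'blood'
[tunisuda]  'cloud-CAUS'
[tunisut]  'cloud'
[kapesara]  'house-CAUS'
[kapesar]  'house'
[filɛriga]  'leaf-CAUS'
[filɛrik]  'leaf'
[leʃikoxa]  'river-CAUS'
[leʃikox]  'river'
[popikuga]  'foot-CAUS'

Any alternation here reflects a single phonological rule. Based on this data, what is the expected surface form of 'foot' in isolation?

'leaf' shows [g] ~ [k] at the end of the stem ([filɛriga] vs [filɛrik]).
Compare 'hand', with invariant [k] in [ramɛŋaka] and [ramɛŋak]: an analysis with underlying /k/ and a rule producing [g] before the CAUS suffix would wrongly predict alternation here too.
The alternation reflects word-final obstruent devoicing: voiced obstruents become voiceless word-finally. /g/ is underlying.
From [popikuga] the stem 'foot' is /popikug/; word-finally this yields [popikuk].

[popikuk]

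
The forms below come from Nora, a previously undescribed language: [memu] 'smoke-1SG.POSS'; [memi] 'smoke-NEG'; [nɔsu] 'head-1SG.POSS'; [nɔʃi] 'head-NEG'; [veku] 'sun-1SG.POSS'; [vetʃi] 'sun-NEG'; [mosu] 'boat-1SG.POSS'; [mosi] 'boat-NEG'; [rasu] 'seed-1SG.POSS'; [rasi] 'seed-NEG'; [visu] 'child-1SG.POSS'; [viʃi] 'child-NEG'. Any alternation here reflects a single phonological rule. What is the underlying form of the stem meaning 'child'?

'child' shows [s] ~ [ʃ] at the end of the stem ([visu] vs [viʃi]).
The stem 'boat' ([mosu], [mosi]) shows [s] unchanged in both environments, so [s] cannot be basic with [ʃ] derived before the NEG suffix.
Therefore /ʃ/ is basic and [s] is derived by depalatalization (palato-alveolar /tʃ/ and /ʃ/ become [k] and [s] when no front vowel follows).
Hence 'child' is /viʃ/ underlyingly.

/viʃ/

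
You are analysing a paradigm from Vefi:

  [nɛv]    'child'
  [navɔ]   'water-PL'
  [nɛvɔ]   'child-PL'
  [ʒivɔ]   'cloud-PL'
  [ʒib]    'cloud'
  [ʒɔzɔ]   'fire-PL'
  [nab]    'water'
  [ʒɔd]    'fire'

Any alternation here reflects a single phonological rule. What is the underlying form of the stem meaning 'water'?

/nab/

The stem for 'water' ends in [b] in [nab] but [v] in [navɔ].
If /v/ were underlying and a rule turned it into [b] in isolation, 'child' would also alternate; but it has [v] in both [nɛv] and [nɛvɔ].
So /b/ is underlying, and a rule of intervocalic spirantization — voiced stops become fricatives between vowels — gives [v].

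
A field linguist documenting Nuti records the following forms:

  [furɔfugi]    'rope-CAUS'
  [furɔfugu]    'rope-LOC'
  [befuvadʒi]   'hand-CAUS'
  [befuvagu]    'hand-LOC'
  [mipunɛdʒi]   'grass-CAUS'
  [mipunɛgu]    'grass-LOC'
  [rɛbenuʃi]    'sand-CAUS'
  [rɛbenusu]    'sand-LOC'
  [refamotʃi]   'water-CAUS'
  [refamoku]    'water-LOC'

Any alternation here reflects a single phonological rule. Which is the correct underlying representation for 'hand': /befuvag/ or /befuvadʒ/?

/befuvadʒ/

'hand' shows [dʒ] ~ [g] at the end of the stem ([befuvadʒi] vs [befuvagu]).
If /g/ were underlying and a rule turned it into [dʒ] before the CAUS suffix, 'rope' would also alternate; but it has [g] in both [furɔfugi] and [furɔfugu].
The underlying segment must be /dʒ/; palato-alveolar /tʃ/, /dʒ/ and /ʃ/ become [k], [g] and [s] when no front vowel follows, yielding [g] there.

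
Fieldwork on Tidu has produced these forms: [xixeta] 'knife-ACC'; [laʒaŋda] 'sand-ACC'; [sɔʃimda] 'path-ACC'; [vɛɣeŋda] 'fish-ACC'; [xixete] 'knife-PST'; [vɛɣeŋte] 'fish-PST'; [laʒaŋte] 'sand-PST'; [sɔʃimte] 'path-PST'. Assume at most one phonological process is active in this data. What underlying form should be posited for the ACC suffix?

The ACC morpheme has two allomorphs, [-da] and [-ta].
By contrast the PST suffix keeps its initial [t] throughout — that segment must be underlying.
The ACC suffix is therefore /-da/ underlyingly, with post-vocalic devoicing: voiced stops become voiceless after a vowel.

/-da/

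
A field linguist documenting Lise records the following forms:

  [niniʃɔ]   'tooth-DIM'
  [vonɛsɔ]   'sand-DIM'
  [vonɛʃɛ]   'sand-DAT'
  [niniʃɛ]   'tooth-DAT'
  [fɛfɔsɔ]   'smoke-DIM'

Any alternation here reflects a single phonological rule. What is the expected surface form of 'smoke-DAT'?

[fɛfɔʃɛ]

'sand' shows [s] ~ [ʃ] at the end of the stem ([vonɛsɔ] vs [vonɛʃɛ]).
The stem 'tooth' ([niniʃɔ], [niniʃɛ]) shows [ʃ] unchanged in both environments, so [ʃ] cannot be basic with [s] derived before the DIM suffix.
So /s/ is underlying, and a rule of palatalization before a front vowel — /s/ becomes palato-alveolar [ʃ] before a front vowel — gives [ʃ].
The one attested form of 'smoke', [fɛfɔsɔ], shows underlying /fɛfɔs/. Applying the same rule before a front vowel gives [fɛfɔʃɛ].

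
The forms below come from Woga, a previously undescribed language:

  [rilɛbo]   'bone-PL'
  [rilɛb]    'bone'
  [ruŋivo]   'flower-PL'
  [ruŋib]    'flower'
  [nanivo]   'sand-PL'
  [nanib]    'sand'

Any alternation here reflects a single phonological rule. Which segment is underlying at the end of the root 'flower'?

/v/

In [ruŋivo] and [ruŋib] the final segment of 'flower' alternates: [v] ~ [b].
If /b/ were underlying and a rule turned it into [v] before the PL suffix, 'bone' would also alternate; but it has [b] in both [rilɛbo] and [rilɛb].
The alternation reflects word-final hardening: voiced fricatives become stops word-finally. /v/ is underlying.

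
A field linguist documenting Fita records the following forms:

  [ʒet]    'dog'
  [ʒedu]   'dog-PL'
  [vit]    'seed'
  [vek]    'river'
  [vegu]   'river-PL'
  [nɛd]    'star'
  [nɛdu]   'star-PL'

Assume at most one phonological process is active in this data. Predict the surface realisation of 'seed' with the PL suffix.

[vidu]

The root 'dog' surfaces as [ʒet] and [ʒedu], with a stem-final [t] ~ [d] alternation.
If /d/ were underlying and a rule turned it into [t] in isolation, 'star' would also alternate; but it has [d] in both [nɛd] and [nɛdu].
So /t/ is underlying, and a rule of intervocalic voicing — voiceless stops become voiced between vowels — gives [d].
The one attested form of 'seed', [vit], shows underlying /vit/. Applying the same rule between vowels gives [vidu].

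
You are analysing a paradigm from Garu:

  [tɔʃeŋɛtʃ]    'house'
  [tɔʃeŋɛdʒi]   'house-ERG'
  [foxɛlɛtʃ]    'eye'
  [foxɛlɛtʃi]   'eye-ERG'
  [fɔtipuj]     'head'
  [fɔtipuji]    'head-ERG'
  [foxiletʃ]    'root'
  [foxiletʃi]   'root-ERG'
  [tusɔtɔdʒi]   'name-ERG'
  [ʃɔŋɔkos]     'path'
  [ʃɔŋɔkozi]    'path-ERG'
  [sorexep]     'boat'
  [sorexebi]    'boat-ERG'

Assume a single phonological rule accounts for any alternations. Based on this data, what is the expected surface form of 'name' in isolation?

'house' shows [tʃ] ~ [dʒ] at the end of the stem ([tɔʃeŋɛtʃ] vs [tɔʃeŋɛdʒi]).
If /tʃ/ were underlying and a rule turned it into [dʒ] before the ERG suffix, 'root' would also alternate; but it has [tʃ] in both [foxiletʃ] and [foxiletʃi].
The underlying segment must be /dʒ/; voiced obstruents become voiceless word-finally, yielding [tʃ] there.
The one attested form of 'name', [tusɔtɔdʒi], shows underlying /tusɔtɔdʒ/. Applying the same rule word-finally gives [tusɔtɔtʃ].

[tusɔtɔtʃ]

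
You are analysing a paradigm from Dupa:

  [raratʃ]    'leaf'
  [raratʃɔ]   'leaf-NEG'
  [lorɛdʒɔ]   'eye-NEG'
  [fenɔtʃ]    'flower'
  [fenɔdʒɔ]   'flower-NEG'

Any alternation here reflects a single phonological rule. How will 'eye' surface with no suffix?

In [fenɔtʃ] and [fenɔdʒɔ] the final segment of 'flower' alternates: [tʃ] ~ [dʒ].
If /tʃ/ were underlying and a rule turned it into [dʒ] before the NEG suffix, 'leaf' would also alternate; but it has [tʃ] in both [raratʃ] and [raratʃɔ].
The underlying segment must be /dʒ/; voiced obstruents become voiceless word-finally, yielding [tʃ] there.
The one attested form of 'eye', [lorɛdʒɔ], shows underlying /lorɛdʒ/. Applying the same rule word-finally gives [lorɛtʃ].

[lorɛtʃ]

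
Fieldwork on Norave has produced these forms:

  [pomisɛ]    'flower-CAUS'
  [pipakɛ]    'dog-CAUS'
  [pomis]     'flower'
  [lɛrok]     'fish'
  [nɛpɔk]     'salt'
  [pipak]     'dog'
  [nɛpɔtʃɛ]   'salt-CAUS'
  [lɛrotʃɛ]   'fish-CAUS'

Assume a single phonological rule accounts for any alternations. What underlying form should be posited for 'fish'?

/lɛrotʃ/

In [lɛrok] and [lɛrotʃɛ] the final segment of 'fish' alternates: [k] ~ [tʃ].
Compare 'dog', with invariant [k] in [pipak] and [pipakɛ]: an analysis with underlying /k/ and a rule producing [tʃ] before the CAUS suffix would wrongly predict alternation here too.
So /tʃ/ is underlying, and a rule of depalatalization — palato-alveolar /tʃ/ becomes [k] when no front vowel follows — gives [k].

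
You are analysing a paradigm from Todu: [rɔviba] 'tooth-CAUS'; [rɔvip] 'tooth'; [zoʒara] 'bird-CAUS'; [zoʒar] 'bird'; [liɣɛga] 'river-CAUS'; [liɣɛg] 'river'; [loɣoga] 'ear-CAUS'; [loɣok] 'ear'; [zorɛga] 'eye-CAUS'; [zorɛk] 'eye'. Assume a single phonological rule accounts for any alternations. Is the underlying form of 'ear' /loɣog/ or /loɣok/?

/loɣok/

The stem for 'ear' ends in [g] in [loɣoga] but [k] in [loɣok].
The stem 'river' ([liɣɛga], [liɣɛg]) shows [g] unchanged in both environments, so [g] cannot be basic with [k] derived in isolation.
The alternation reflects intervocalic voicing: voiceless stops become voiced between vowels. /k/ is underlying.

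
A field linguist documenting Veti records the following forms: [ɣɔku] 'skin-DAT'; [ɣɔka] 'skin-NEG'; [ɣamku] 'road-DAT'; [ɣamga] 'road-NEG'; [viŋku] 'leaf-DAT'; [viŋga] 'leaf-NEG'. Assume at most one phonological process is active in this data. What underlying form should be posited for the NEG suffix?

/-ga/

The NEG morpheme has two allomorphs, [-ga] and [-ka].
By contrast the DAT suffix keeps its initial [k] throughout — that segment must be underlying.
The NEG suffix is therefore /-ga/ underlyingly, with post-vocalic devoicing: voiced stops become voiceless after a vowel.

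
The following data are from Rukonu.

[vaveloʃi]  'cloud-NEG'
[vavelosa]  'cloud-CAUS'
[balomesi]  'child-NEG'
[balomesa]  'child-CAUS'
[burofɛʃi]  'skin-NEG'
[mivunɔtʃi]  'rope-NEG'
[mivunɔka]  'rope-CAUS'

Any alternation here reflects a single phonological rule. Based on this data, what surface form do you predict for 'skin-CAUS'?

In [vaveloʃi] and [vavelosa] the final segment of 'cloud' alternates: [ʃ] ~ [s].
If /s/ were underlying and a rule turned it into [ʃ] before the NEG suffix, 'child' would also alternate; but it has [s] in both [balomesi] and [balomesa].
Therefore /ʃ/ is basic and [s] is derived by depalatalization (palato-alveolar /tʃ/ and /ʃ/ become [k] and [s] when no front vowel follows).
The one attested form of 'skin', [burofɛʃi], shows underlying /burofɛʃ/. Applying the same rule when no front vowel follows gives [burofɛsa].

[burofɛsa]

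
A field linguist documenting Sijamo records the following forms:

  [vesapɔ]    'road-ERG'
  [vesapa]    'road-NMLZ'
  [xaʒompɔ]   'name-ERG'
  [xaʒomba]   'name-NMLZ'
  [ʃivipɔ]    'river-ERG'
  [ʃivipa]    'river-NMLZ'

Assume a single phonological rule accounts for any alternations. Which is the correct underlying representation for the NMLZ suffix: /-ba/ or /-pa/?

The NMLZ suffix surfaces as [-ba] and [-pa], depending on the final segment of the stem.
The ERG suffix, which begins with [p], is invariant after every stem; so [p] is not altered by any rule here.
The NMLZ suffix is therefore /-ba/ underlyingly, with post-vocalic devoicing: voiced stops become voiceless after a vowel.

/-ba/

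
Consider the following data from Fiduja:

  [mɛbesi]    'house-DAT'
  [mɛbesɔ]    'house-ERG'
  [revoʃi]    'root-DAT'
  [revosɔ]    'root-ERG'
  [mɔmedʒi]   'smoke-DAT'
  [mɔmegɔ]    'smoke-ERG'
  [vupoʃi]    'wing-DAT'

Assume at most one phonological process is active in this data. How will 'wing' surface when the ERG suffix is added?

[vuposɔ]

The root 'root' surfaces as [revoʃi] and [revosɔ], with a stem-final [ʃ] ~ [s] alternation.
The stem 'house' ([mɛbesi], [mɛbesɔ]) shows [s] unchanged in both environments, so [s] cannot be basic with [ʃ] derived before the DAT suffix.
So /ʃ/ is underlying, and a rule of depalatalization — palato-alveolar /dʒ/ and /ʃ/ become [g] and [s] when no front vowel follows — gives [s].
The one attested form of 'wing', [vupoʃi], shows underlying /vupoʃ/. Applying the same rule when no front vowel follows gives [vuposɔ].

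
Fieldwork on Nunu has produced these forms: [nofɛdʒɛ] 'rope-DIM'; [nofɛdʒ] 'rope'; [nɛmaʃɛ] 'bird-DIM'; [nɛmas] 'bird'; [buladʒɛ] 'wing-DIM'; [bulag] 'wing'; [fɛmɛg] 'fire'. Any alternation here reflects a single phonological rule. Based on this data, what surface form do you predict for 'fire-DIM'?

The stem for 'wing' ends in [dʒ] in [buladʒɛ] but [g] in [bulag].
But 'rope' keeps [dʒ] in both environments ([nofɛdʒɛ], [nofɛdʒ]), so there is no rule changing /dʒ/ to [g] in isolation.
The underlying segment must be /g/; /g/ and /s/ become palato-alveolar [dʒ] and [ʃ] before a front vowel, yielding [dʒ] there.
The one attested form of 'fire', [fɛmɛg], shows underlying /fɛmɛg/. Applying the same rule before a front vowel gives [fɛmɛdʒɛ].

[fɛmɛdʒɛ]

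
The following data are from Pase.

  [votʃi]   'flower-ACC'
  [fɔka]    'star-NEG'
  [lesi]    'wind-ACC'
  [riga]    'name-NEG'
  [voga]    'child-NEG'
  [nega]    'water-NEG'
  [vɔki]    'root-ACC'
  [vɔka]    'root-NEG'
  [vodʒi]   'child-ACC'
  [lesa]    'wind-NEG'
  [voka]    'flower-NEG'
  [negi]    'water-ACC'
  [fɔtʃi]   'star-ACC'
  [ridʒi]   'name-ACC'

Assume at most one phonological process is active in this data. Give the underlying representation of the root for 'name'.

/ridʒ/

The stem for 'name' ends in [dʒ] in [ridʒi] but [g] in [riga].
But 'water' keeps [g] in both environments ([negi], [nega]), so there is no rule changing /g/ to [dʒ] before the ACC suffix.
The alternation reflects depalatalization: palato-alveolar /tʃ/ and /dʒ/ become [k] and [g] when no front vowel follows. /dʒ/ is underlying.
So 'name' = /ridʒ/.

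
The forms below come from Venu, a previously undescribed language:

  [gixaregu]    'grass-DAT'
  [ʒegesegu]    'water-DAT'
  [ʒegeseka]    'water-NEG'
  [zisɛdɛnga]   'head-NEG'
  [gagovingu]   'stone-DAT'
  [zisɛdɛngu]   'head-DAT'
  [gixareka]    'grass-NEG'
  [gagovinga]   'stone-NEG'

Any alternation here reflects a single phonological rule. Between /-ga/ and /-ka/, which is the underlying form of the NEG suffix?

/-ka/

The NEG morpheme has two allomorphs, [-ga] and [-ka].
By contrast the DAT suffix keeps its initial [g] throughout — that segment must be underlying.
The NEG suffix is therefore /-ka/ underlyingly, with post-nasal voicing: voiceless stops become voiced after a nasal.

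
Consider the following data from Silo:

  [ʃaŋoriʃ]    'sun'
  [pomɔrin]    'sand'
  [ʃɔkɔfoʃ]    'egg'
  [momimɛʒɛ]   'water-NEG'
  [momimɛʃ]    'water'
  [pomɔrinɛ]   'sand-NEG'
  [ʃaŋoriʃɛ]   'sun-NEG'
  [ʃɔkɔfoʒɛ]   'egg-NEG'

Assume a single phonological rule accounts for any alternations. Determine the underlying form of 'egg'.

The stem for 'egg' ends in [ʃ] in [ʃɔkɔfoʃ] but [ʒ] in [ʃɔkɔfoʒɛ].
If /ʃ/ were underlying and a rule turned it into [ʒ] before the NEG suffix, 'sun' would also alternate; but it has [ʃ] in both [ʃaŋoriʃ] and [ʃaŋoriʃɛ].
So /ʒ/ is underlying, and a rule of word-final obstruent devoicing — voiced obstruents become voiceless word-finally — gives [ʃ].

/ʃɔkɔfoʒ/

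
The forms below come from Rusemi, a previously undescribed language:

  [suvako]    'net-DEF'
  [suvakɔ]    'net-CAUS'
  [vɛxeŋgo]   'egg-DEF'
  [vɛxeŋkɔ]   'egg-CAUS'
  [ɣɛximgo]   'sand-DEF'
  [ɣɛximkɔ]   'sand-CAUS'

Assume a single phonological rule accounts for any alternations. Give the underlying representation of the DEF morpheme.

The DEF morpheme has two allomorphs, [-go] and [-ko].
The CAUS suffix, which begins with [k], is invariant after every stem; so [k] is not altered by any rule here.
So the underlying form is /-go/, and voiced stops become voiceless after a vowel.

/-go/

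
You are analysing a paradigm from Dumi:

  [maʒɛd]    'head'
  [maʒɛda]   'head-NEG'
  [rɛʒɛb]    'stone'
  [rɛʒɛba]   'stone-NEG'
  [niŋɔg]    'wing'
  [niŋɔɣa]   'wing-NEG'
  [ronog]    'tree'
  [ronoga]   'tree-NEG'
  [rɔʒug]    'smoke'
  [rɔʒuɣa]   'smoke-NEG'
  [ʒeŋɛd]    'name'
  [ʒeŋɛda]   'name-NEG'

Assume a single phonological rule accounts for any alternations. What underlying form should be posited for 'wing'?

/niŋɔɣ/

The stem for 'wing' ends in [g] in [niŋɔg] but [ɣ] in [niŋɔɣa].
If /g/ were underlying and a rule turned it into [ɣ] before the NEG suffix, 'tree' would also alternate; but it has [g] in both [ronog] and [ronoga].
Therefore /ɣ/ is basic and [g] is derived by word-final hardening (voiced fricatives become stops word-finally).
Hence 'wing' is /niŋɔɣ/ underlyingly.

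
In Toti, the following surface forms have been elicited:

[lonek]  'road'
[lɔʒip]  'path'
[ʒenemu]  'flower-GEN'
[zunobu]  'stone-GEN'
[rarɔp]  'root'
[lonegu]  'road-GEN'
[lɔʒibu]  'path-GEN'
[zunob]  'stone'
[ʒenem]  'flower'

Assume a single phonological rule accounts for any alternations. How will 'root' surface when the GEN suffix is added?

[rarɔbu]

In [lɔʒip] and [lɔʒibu] the final segment of 'path' alternates: [p] ~ [b].
The stem 'stone' ([zunob], [zunobu]) shows [b] unchanged in both environments, so [b] cannot be basic with [p] derived in isolation.
The alternation reflects intervocalic voicing: voiceless stops become voiced between vowels. /p/ is underlying.
From [rarɔp] the stem 'root' is /rarɔp/; between vowels this yields [rarɔbu].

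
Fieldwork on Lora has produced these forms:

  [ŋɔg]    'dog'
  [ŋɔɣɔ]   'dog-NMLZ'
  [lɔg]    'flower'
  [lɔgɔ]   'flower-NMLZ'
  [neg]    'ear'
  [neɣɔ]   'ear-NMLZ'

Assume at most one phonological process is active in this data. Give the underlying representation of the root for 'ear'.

/neɣ/

In [neg] and [neɣɔ] the final segment of 'ear' alternates: [g] ~ [ɣ].
If /g/ were underlying and a rule turned it into [ɣ] before the NMLZ suffix, 'flower' would also alternate; but it has [g] in both [lɔg] and [lɔgɔ].
The alternation reflects word-final hardening: voiced fricatives become stops word-finally. /ɣ/ is underlying.
So 'ear' = /neɣ/.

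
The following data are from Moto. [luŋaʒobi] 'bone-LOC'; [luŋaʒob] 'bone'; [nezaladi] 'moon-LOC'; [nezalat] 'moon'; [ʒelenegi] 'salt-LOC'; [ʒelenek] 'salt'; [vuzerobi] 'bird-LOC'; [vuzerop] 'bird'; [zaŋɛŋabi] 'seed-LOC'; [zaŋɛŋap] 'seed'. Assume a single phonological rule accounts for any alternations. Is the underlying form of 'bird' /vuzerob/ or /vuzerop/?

'bird' shows [b] ~ [p] at the end of the stem ([vuzerobi] vs [vuzerop]).
The stem 'bone' ([luŋaʒobi], [luŋaʒob]) shows [b] unchanged in both environments, so [b] cannot be basic with [p] derived in isolation.
So /p/ is underlying, and a rule of intervocalic voicing — voiceless stops become voiced between vowels — gives [b].

/vuzerop/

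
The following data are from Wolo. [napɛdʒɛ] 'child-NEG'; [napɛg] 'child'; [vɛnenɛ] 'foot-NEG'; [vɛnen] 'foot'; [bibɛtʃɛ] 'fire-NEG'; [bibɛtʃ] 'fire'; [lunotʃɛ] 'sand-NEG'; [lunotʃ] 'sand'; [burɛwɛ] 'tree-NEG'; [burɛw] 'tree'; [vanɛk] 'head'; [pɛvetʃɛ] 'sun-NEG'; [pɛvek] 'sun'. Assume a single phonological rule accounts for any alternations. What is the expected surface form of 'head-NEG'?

[vanɛtʃɛ]

'sun' shows [tʃ] ~ [k] at the end of the stem ([pɛvetʃɛ] vs [pɛvek]).
If /tʃ/ were underlying and a rule turned it into [k] in isolation, 'sand' would also alternate; but it has [tʃ] in both [lunotʃɛ] and [lunotʃ].
So /k/ is underlying, and a rule of palatalization before a front vowel — /k/ and /g/ become palato-alveolar [tʃ] and [dʒ] before a front vowel — gives [tʃ].
The one attested form of 'head', [vanɛk], shows underlying /vanɛk/. Applying the same rule before a front vowel gives [vanɛtʃɛ].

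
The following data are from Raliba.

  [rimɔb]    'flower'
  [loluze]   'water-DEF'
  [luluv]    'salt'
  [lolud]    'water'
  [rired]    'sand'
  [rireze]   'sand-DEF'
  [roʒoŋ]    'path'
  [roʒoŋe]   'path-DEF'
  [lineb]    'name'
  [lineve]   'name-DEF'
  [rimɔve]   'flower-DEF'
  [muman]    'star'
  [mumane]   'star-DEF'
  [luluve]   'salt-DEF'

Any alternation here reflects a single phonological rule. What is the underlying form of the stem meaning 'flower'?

In [rimɔb] and [rimɔve] the final segment of 'flower' alternates: [b] ~ [v].
The stem 'salt' ([luluv], [luluve]) shows [v] unchanged in both environments, so [v] cannot be basic with [b] derived in isolation.
So /b/ is underlying, and a rule of intervocalic spirantization — voiced stops become fricatives between vowels — gives [v].

/rimɔb/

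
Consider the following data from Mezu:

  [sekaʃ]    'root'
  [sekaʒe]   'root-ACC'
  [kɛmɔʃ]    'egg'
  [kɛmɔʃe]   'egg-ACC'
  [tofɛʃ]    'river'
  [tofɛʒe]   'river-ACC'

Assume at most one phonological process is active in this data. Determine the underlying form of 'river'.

/tofɛʒ/

The stem for 'river' ends in [ʃ] in [tofɛʃ] but [ʒ] in [tofɛʒe].
But 'egg' keeps [ʃ] in both environments ([kɛmɔʃ], [kɛmɔʃe]), so there is no rule changing /ʃ/ to [ʒ] before the ACC suffix.
The alternation reflects word-final obstruent devoicing: voiced obstruents become voiceless word-finally. /ʒ/ is underlying.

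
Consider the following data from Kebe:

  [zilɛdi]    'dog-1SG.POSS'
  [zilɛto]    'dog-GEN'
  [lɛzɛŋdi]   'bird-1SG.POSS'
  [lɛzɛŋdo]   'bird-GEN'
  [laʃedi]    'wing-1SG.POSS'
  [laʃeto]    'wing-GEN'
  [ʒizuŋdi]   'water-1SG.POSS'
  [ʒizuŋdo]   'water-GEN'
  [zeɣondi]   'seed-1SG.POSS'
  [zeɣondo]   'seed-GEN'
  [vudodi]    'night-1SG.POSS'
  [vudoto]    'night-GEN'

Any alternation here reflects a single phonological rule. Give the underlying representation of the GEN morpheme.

/-to/

The GEN suffix surfaces as [-do] and [-to], depending on the final segment of the stem.
The 1SG.POSS suffix, which begins with [d], is invariant after every stem; so [d] is not altered by any rule here.
So the underlying form is /-to/, and voiceless stops become voiced after a nasal.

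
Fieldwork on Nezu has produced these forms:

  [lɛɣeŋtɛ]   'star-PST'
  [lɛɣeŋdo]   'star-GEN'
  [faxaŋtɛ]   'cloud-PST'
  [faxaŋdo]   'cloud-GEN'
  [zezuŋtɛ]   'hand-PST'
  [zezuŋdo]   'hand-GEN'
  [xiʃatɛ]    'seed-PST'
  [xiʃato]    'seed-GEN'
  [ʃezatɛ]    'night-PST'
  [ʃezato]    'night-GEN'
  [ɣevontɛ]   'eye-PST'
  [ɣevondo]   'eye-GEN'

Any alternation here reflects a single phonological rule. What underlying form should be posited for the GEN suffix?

/-do/

The GEN morpheme has two allomorphs, [-do] and [-to].
By contrast the PST suffix keeps its initial [t] throughout — that segment must be underlying.
So the underlying form is /-do/, and voiced stops become voiceless after a vowel.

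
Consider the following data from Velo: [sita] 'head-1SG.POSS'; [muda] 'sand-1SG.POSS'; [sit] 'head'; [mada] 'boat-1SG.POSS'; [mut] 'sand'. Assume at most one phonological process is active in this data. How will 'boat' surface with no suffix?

The root 'sand' surfaces as [mut] and [muda], with a stem-final [t] ~ [d] alternation.
The stem 'head' ([sit], [sita]) shows [t] unchanged in both environments, so [t] cannot be basic with [d] derived before the 1SG.POSS suffix.
So /d/ is underlying, and a rule of word-final obstruent devoicing — voiced obstruents become voiceless word-finally — gives [t].
From [mada] the stem 'boat' is /mad/; word-finally this yields [mat].

[mat]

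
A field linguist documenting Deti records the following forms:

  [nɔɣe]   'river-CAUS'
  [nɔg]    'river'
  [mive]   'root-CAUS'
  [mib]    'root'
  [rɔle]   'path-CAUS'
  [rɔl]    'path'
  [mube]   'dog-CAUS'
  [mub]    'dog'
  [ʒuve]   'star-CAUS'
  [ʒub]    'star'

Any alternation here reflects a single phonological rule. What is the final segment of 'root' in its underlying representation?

In [mive] and [mib] the final segment of 'root' alternates: [v] ~ [b].
Compare 'dog', with invariant [b] in [mube] and [mub]: an analysis with underlying /b/ and a rule producing [v] before the CAUS suffix would wrongly predict alternation here too.
Therefore /v/ is basic and [b] is derived by word-final hardening (voiced fricatives become stops word-finally).

/v/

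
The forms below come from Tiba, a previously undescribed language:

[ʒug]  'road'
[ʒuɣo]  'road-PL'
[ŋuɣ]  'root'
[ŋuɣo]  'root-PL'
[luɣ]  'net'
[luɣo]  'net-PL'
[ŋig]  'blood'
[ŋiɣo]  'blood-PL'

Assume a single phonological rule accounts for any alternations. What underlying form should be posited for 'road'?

/ʒug/

The root 'road' surfaces as [ʒug] and [ʒuɣo], with a stem-final [g] ~ [ɣ] alternation.
But 'net' keeps [ɣ] in both environments ([luɣ], [luɣo]), so there is no rule changing /ɣ/ to [g] in isolation.
The alternation reflects intervocalic spirantization: voiced stops become fricatives between vowels. /g/ is underlying.
The underlying form of 'road' is therefore /ʒug/.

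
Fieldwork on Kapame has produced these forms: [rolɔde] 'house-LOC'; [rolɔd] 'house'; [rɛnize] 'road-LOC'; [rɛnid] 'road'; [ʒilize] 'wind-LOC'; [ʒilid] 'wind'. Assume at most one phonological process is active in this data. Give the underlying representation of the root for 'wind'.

The stem for 'wind' ends in [z] in [ʒilize] but [d] in [ʒilid].
The stem 'house' ([rolɔde], [rolɔd]) shows [d] unchanged in both environments, so [d] cannot be basic with [z] derived before the LOC suffix.
So /z/ is underlying, and a rule of word-final hardening — voiced fricatives become stops word-finally — gives [d].
Hence 'wind' is /ʒiliz/ underlyingly.

/ʒiliz/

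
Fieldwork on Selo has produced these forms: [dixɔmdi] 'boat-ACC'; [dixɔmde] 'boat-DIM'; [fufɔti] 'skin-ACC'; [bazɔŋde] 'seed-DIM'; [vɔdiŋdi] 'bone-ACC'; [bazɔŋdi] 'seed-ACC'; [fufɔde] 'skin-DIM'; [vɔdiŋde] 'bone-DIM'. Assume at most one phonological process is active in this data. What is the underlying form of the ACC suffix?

/-ti/

The ACC morpheme has two allomorphs, [-di] and [-ti].
By contrast the DIM suffix keeps its initial [d] throughout — that segment must be underlying.
The ACC suffix is therefore /-ti/ underlyingly, with post-nasal voicing: voiceless stops become voiced after a nasal.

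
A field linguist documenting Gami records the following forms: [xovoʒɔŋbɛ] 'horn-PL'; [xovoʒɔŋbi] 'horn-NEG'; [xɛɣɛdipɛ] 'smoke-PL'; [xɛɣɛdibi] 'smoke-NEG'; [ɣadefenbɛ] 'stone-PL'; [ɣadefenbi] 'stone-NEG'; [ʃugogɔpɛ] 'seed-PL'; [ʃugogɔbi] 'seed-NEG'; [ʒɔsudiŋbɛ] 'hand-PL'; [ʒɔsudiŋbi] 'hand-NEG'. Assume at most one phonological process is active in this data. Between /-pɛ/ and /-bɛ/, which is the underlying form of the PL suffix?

/-pɛ/

The PL suffix surfaces as [-bɛ] and [-pɛ], depending on the final segment of the stem.
By contrast the NEG suffix keeps its initial [b] throughout — that segment must be underlying.
So the underlying form is /-pɛ/, and voiceless stops become voiced after a nasal.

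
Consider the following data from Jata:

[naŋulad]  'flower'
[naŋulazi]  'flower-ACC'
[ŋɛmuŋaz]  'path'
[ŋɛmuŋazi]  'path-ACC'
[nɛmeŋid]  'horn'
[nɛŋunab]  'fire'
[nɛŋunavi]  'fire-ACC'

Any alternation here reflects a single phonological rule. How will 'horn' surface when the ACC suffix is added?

[nɛmeŋizi]

The stem for 'flower' ends in [d] in [naŋulad] but [z] in [naŋulazi].
The stem 'path' ([ŋɛmuŋaz], [ŋɛmuŋazi]) shows [z] unchanged in both environments, so [z] cannot be basic with [d] derived in isolation.
Therefore /d/ is basic and [z] is derived by intervocalic spirantization (voiced stops become fricatives between vowels).
From [nɛmeŋid] the stem 'horn' is /nɛmeŋid/; between vowels this yields [nɛmeŋizi].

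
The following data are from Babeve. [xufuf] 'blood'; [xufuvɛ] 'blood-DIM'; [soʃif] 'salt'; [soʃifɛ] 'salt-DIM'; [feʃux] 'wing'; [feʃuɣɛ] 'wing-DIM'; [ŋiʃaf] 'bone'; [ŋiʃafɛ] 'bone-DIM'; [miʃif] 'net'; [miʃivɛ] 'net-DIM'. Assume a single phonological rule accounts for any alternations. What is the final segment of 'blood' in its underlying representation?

/v/

In [xufuf] and [xufuvɛ] the final segment of 'blood' alternates: [f] ~ [v].
The stem 'bone' ([ŋiʃaf], [ŋiʃafɛ]) shows [f] unchanged in both environments, so [f] cannot be basic with [v] derived before the DIM suffix.
Therefore /v/ is basic and [f] is derived by word-final obstruent devoicing (voiced obstruents become voiceless word-finally).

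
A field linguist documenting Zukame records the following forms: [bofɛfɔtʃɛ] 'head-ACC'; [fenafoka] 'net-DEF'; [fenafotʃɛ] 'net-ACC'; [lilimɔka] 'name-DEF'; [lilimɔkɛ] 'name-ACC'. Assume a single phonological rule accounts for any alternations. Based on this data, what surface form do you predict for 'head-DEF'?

[bofɛfɔka]

'net' shows [k] ~ [tʃ] at the end of the stem ([fenafoka] vs [fenafotʃɛ]).
Compare 'name', with invariant [k] in [lilimɔka] and [lilimɔkɛ]: an analysis with underlying /k/ and a rule producing [tʃ] before the ACC suffix would wrongly predict alternation here too.
Therefore /tʃ/ is basic and [k] is derived by depalatalization (palato-alveolar /tʃ/ becomes [k] when no front vowel follows).
From [bofɛfɔtʃɛ] the stem 'head' is /bofɛfɔtʃ/; when no front vowel follows this yields [bofɛfɔka].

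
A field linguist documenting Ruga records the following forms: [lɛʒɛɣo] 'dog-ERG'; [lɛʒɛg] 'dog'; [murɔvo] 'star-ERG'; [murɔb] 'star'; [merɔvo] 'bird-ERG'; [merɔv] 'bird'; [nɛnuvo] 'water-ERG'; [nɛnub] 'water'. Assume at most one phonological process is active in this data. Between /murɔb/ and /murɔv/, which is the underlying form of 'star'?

The stem for 'star' ends in [v] in [murɔvo] but [b] in [murɔb].
The stem 'bird' ([merɔvo], [merɔv]) shows [v] unchanged in both environments, so [v] cannot be basic with [b] derived in isolation.
Therefore /b/ is basic and [v] is derived by intervocalic spirantization (voiced stops become fricatives between vowels).

/murɔb/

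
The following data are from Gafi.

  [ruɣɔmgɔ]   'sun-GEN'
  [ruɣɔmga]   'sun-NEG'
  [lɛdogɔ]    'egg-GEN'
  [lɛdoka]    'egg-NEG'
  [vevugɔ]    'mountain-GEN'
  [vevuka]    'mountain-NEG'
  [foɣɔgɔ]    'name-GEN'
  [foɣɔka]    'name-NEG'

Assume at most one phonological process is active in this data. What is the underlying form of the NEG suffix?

/-ka/

The NEG morpheme has two allomorphs, [-ga] and [-ka].
By contrast the GEN suffix keeps its initial [g] throughout — that segment must be underlying.
The NEG suffix is therefore /-ka/ underlyingly, with post-nasal voicing: voiceless stops become voiced after a nasal.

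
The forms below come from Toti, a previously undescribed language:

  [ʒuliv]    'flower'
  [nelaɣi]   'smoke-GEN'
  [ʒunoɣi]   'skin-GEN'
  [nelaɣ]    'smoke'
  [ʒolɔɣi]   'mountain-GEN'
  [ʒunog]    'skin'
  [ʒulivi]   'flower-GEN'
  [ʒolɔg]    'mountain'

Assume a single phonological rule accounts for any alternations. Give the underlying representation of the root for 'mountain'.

/ʒolɔg/

In [ʒolɔɣi] and [ʒolɔg] the final segment of 'mountain' alternates: [ɣ] ~ [g].
If /ɣ/ were underlying and a rule turned it into [g] in isolation, 'smoke' would also alternate; but it has [ɣ] in both [nelaɣi] and [nelaɣ].
So /g/ is underlying, and a rule of intervocalic spirantization — voiced stops become fricatives between vowels — gives [ɣ].
So 'mountain' = /ʒolɔg/.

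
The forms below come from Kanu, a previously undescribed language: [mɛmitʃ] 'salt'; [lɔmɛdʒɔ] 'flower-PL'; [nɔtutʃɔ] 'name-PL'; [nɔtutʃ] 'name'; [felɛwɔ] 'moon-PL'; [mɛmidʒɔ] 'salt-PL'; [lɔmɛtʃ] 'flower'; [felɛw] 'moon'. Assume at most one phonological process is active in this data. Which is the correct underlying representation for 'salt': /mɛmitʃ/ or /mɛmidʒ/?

/mɛmidʒ/

The root 'salt' surfaces as [mɛmidʒɔ] and [mɛmitʃ], with a stem-final [dʒ] ~ [tʃ] alternation.
The stem 'name' ([nɔtutʃɔ], [nɔtutʃ]) shows [tʃ] unchanged in both environments, so [tʃ] cannot be basic with [dʒ] derived before the PL suffix.
The alternation reflects word-final obstruent devoicing: voiced obstruents become voiceless word-finally. /dʒ/ is underlying.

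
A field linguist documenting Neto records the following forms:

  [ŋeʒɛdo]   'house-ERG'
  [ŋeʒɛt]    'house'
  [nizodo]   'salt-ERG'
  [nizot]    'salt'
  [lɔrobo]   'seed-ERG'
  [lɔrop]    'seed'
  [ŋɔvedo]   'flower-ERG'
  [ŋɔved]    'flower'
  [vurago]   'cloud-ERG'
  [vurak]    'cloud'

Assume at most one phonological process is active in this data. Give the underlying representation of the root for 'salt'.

The root 'salt' surfaces as [nizodo] and [nizot], with a stem-final [d] ~ [t] alternation.
The stem 'flower' ([ŋɔvedo], [ŋɔved]) shows [d] unchanged in both environments, so [d] cannot be basic with [t] derived in isolation.
Therefore /t/ is basic and [d] is derived by intervocalic voicing (voiceless stops become voiced between vowels).
Hence 'salt' is /nizot/ underlyingly.

/nizot/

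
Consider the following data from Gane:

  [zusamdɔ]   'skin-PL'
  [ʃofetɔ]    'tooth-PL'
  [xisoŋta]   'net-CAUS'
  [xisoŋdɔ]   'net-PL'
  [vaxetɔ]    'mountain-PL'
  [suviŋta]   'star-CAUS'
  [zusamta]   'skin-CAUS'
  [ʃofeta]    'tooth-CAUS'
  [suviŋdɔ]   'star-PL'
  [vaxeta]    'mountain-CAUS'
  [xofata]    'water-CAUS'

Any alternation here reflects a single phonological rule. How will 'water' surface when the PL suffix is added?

The PL suffix surfaces as [-dɔ] and [-tɔ], depending on the final segment of the stem.
The CAUS suffix, which begins with [t], is invariant after every stem; so [t] is not altered by any rule here.
The PL suffix is therefore /-dɔ/ underlyingly, with post-vocalic devoicing: voiced stops become voiceless after a vowel.
After 'water', which ends in a vowel, the suffix surfaces as [-tɔ], giving [xofatɔ].

[xofatɔ]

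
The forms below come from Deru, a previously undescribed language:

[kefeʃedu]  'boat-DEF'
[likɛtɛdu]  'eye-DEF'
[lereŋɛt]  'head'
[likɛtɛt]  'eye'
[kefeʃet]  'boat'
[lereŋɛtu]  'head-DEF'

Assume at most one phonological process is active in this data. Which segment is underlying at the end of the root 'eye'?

In [likɛtɛdu] and [likɛtɛt] the final segment of 'eye' alternates: [d] ~ [t].
Compare 'head', with invariant [t] in [lereŋɛtu] and [lereŋɛt]: an analysis with underlying /t/ and a rule producing [d] before the DEF suffix would wrongly predict alternation here too.
Therefore /d/ is basic and [t] is derived by word-final obstruent devoicing (voiced obstruents become voiceless word-finally).

/d/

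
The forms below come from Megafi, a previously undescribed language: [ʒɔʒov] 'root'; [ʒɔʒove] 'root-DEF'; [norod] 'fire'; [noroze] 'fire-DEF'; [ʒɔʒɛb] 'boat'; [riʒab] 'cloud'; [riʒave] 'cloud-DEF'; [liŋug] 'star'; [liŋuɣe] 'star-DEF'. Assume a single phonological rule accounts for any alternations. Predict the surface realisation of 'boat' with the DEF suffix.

'cloud' shows [b] ~ [v] at the end of the stem ([riʒab] vs [riʒave]).
If /v/ were underlying and a rule turned it into [b] in isolation, 'root' would also alternate; but it has [v] in both [ʒɔʒov] and [ʒɔʒove].
The underlying segment must be /b/; voiced stops become fricatives between vowels, yielding [v] there.
The one attested form of 'boat', [ʒɔʒɛb], shows underlying /ʒɔʒɛb/. Applying the same rule between vowels gives [ʒɔʒɛve].

[ʒɔʒɛve]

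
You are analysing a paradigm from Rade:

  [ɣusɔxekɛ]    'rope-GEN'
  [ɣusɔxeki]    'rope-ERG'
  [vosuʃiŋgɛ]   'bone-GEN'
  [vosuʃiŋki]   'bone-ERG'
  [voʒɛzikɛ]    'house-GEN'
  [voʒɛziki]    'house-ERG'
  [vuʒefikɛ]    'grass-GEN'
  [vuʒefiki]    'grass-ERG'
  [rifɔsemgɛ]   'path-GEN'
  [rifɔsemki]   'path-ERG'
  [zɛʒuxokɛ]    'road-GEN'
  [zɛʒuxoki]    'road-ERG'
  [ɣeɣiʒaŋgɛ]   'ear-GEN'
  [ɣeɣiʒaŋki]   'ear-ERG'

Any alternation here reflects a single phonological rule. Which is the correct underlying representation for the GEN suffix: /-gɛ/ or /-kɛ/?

The GEN morpheme has two allomorphs, [-gɛ] and [-kɛ].
The ERG suffix, which begins with [k], is invariant after every stem; so [k] is not altered by any rule here.
The GEN suffix is therefore /-gɛ/ underlyingly, with post-vocalic devoicing: voiced stops become voiceless after a vowel.

/-gɛ/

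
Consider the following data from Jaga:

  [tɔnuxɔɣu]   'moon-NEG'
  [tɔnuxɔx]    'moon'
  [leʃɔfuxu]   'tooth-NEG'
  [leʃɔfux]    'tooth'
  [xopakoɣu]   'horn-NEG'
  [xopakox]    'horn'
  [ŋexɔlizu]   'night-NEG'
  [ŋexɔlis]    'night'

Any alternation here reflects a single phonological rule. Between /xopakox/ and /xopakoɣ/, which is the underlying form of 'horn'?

In [xopakoɣu] and [xopakox] the final segment of 'horn' alternates: [ɣ] ~ [x].
If /x/ were underlying and a rule turned it into [ɣ] before the NEG suffix, 'tooth' would also alternate; but it has [x] in both [leʃɔfuxu] and [leʃɔfux].
The underlying segment must be /ɣ/; voiced obstruents become voiceless word-finally, yielding [x] there.

/xopakoɣ/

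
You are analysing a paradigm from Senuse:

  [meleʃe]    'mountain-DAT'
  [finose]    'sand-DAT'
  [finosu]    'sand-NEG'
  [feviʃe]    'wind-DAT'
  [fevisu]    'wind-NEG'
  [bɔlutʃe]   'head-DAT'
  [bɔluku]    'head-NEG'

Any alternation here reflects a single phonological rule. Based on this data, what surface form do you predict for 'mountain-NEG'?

'wind' shows [ʃ] ~ [s] at the end of the stem ([feviʃe] vs [fevisu]).
The stem 'sand' ([finose], [finosu]) shows [s] unchanged in both environments, so [s] cannot be basic with [ʃ] derived before the DAT suffix.
The underlying segment must be /ʃ/; palato-alveolar /tʃ/ and /ʃ/ become [k] and [s] when no front vowel follows, yielding [s] there.
The one attested form of 'mountain', [meleʃe], shows underlying /meleʃ/. Applying the same rule when no front vowel follows gives [melesu].

[melesu]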